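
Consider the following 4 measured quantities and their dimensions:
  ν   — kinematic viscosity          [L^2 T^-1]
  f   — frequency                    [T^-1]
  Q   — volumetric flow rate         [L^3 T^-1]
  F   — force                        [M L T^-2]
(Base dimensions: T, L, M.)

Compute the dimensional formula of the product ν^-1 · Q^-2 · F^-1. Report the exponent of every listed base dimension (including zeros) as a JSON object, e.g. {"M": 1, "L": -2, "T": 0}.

{"T": 5, "L": -9, "M": -1}

Write exponents as rows T,L,M / cols ν,f,Q,F:
  T: [-1 -1 -1 -2]
  L: [ 2  0  3  1]
  M: [ 0  0  0  1]
  [T]: (-1)·-1+(-2)·-1+(-1)·-2 = 5
  [L]: (-1)·2+(-2)·3+(-1)·1 = -9
  [M]: (-1)·0+(-2)·0+(-1)·1 = -1
⇒ T^5 L^-9 M^-1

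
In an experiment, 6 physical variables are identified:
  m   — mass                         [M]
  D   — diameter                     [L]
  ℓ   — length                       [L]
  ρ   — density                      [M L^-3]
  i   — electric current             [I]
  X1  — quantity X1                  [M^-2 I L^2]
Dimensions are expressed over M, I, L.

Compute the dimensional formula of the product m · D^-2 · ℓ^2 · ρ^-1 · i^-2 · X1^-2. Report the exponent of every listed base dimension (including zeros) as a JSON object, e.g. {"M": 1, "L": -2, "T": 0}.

{"M": 4, "I": -4, "L": -1}

Write exponents as rows M,I,L / cols m,D,ℓ,ρ,i,X1:
  M: [ 1  0  0  1  0 -2]
  I: [ 0  0  0  0  1  1]
  L: [ 0  1  1 -3  0  2]
  [M]: (1)·1+(-2)·0+(2)·0+(-1)·1+(-2)·0+(-2)·-2 = 4
  [I]: (1)·0+(-2)·0+(2)·0+(-1)·0+(-2)·1+(-2)·1 = -4
  [L]: (1)·0+(-2)·1+(2)·1+(-1)·-3+(-2)·0+(-2)·2 = -1
⇒ M^4 I^-4 L^-1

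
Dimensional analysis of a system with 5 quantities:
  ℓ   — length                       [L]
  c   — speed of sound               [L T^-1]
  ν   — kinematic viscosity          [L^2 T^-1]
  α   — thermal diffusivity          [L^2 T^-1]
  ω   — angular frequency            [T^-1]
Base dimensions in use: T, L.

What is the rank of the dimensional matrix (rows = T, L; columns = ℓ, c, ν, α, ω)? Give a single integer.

2

Write exponents as rows T,L / cols ℓ,c,ν,α,ω:
  T: [ 0 -1 -1 -1 -1]
  L: [ 1  1  2  2  0]
RREF → pivots at {ℓ,c} ⇒ r = 2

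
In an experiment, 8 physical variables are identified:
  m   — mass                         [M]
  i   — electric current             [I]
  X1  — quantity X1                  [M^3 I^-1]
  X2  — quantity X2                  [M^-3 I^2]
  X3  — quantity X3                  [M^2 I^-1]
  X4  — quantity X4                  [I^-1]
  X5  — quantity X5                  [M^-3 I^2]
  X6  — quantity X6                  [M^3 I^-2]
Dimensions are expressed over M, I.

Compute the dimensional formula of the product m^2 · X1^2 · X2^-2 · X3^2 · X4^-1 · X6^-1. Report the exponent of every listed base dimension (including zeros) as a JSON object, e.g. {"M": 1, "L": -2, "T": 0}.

Dimensional matrix (M×I by m×i×X1×X2×X3×X4×X5×X6):
  M: [ 1  0  3 -3  2  0 -3  3]
  I: [ 0  1 -1  2 -1 -1  2 -2]
  [M]: (2)·1+(2)·3+(-2)·-3+(2)·2+(-1)·0+(-1)·3 = 15
  [I]: (2)·0+(2)·-1+(-2)·2+(2)·-1+(-1)·-1+(-1)·-2 = -5
⇒ M^15 I^-5

{"M": 15, "I": -5}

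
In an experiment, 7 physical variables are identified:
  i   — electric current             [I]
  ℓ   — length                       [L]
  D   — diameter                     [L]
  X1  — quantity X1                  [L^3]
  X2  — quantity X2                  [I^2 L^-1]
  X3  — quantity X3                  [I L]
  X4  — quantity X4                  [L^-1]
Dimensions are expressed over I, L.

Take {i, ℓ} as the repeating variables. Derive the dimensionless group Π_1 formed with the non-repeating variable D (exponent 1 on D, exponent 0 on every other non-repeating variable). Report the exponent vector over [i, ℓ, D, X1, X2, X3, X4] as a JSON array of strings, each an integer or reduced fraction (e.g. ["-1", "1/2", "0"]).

Write exponents as rows I,L / cols i,ℓ,D,X1,X2,X3,X4:
  I: [ 1  0  0  0  2  1  0]
  L: [ 0  1  1  3 -1  1 -1]
Echelon form has 2 nonzero rows (pivots: i,ℓ)
Pivot set = {i,ℓ}, free = {D,X1,X2,X3,X4}
RREF:
  r0: [   1    0    0    0    2    1    0]
  r1: [   0    1    1    3   -1    1   -1]
Fix exponent of D at 1, X1 at 0, X2 at 0, X3 at 0, X4 at 0; solve each RREF row for its pivot's exponent:
  r0: exp(i) + (0)·1 = 0 ⇒ exp(i) = 0
  r1: exp(ℓ) + (1)·1 = 0 ⇒ exp(ℓ) = -1
Π_1 = ℓ^-1 · D

["0", "-1", "1", "0", "0", "0", "0"]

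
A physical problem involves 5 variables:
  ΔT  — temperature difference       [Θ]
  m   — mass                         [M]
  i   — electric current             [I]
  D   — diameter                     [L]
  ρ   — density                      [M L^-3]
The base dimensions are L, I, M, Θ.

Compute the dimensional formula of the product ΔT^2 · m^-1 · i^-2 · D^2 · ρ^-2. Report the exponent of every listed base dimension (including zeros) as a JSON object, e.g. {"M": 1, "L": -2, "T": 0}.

Dimensional matrix (L×I×M×Θ by ΔT×m×i×D×ρ):
  L: [ 0  0  0  1 -3]
  I: [ 0  0  1  0  0]
  M: [ 0  1  0  0  1]
  Θ: [ 1  0  0  0  0]
  [L]: (2)·0+(-1)·0+(-2)·0+(2)·1+(-2)·-3 = 8
  [I]: (2)·0+(-1)·0+(-2)·1+(2)·0+(-2)·0 = -2
  [M]: (2)·0+(-1)·1+(-2)·0+(2)·0+(-2)·1 = -3
  [Θ]: (2)·1+(-1)·0+(-2)·0+(2)·0+(-2)·0 = 2
⇒ L^8 I^-2 M^-3 Θ^2

{"L": 8, "I": -2, "M": -3, "Θ": 2}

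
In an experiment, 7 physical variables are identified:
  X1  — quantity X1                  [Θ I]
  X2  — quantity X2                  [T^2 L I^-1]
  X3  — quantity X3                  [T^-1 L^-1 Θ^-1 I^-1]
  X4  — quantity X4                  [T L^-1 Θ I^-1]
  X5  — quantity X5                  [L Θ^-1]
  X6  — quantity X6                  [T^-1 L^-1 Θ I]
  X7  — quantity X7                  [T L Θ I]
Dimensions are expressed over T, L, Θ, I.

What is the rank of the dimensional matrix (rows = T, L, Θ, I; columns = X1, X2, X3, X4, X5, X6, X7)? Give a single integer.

Exponent matrix [T,L,Θ,I] × [X1,X2,X3,X4,X5,X6,X7]:
  T: [ 0  2 -1  1  0 -1  1]
  L: [ 0  1 -1 -1  1 -1  1]
  Θ: [ 1  0 -1  1 -1  1  1]
  I: [ 1 -1 -1 -1  0  1  1]
Row reduction gives pivot columns X1,X2,X3; rank = 3

3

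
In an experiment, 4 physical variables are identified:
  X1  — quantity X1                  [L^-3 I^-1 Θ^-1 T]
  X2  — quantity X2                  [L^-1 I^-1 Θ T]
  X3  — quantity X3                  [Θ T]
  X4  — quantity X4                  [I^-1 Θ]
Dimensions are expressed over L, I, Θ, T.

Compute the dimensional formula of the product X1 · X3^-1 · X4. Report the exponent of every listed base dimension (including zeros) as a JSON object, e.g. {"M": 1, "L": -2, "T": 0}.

Dimensional matrix (L×I×Θ×T by X1×X2×X3×X4):
  L: [-3 -1  0  0]
  I: [-1 -1  0 -1]
  Θ: [-1  1  1  1]
  T: [ 1  1  1  0]
  [L]: (1)·-3+(-1)·0+(1)·0 = -3
  [I]: (1)·-1+(-1)·0+(1)·-1 = -2
  [Θ]: (1)·-1+(-1)·1+(1)·1 = -1
  [T]: (1)·1+(-1)·1+(1)·0 = 0
⇒ L^-3 I^-2 Θ^-1

{"L": -3, "I": -2, "Θ": -1, "T": 0}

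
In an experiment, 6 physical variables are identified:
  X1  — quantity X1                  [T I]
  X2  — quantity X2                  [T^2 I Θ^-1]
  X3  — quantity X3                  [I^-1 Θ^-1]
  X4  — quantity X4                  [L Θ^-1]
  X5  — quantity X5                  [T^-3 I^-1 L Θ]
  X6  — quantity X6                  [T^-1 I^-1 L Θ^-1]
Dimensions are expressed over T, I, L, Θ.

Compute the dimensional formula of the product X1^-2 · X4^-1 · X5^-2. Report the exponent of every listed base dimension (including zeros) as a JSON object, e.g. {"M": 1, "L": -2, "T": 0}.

Exponent matrix [T,I,L,Θ] × [X1,X2,X3,X4,X5,X6]:
  T: [ 1  2  0  0 -3 -1]
  I: [ 1  1 -1  0 -1 -1]
  L: [ 0  0  0  1  1  1]
  Θ: [ 0 -1 -1 -1  1 -1]
  [T]: (-2)·1+(-1)·0+(-2)·-3 = 4
  [I]: (-2)·1+(-1)·0+(-2)·-1 = 0
  [L]: (-2)·0+(-1)·1+(-2)·1 = -3
  [Θ]: (-2)·0+(-1)·-1+(-2)·1 = -1
⇒ T^4 L^-3 Θ^-1

{"T": 4, "I": 0, "L": -3, "Θ": -1}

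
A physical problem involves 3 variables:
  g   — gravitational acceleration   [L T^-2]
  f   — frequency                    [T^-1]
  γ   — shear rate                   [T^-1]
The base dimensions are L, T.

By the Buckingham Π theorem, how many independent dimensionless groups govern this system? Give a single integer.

1

Exponent matrix [L,T] × [g,f,γ]:
  L: [ 1  0  0]
  T: [-2 -1 -1]
RREF → pivots at {g,f} ⇒ r = 2
n=3, r=2 ⇒ 1 dimensionless group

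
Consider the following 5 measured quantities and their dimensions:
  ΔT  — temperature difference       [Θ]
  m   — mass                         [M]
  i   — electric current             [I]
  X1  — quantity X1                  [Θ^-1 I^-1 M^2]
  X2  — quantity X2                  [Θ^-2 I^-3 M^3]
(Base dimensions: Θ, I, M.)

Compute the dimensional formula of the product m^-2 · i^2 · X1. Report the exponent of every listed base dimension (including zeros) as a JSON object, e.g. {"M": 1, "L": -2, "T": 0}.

{"Θ": -1, "I": 1, "M": 0}

Write exponents as rows Θ,I,M / cols ΔT,m,i,X1,X2:
  Θ: [ 1  0  0 -1 -2]
  I: [ 0  0  1 -1 -3]
  M: [ 0  1  0  2  3]
  [Θ]: (-2)·0+(2)·0+(1)·-1 = -1
  [I]: (-2)·0+(2)·1+(1)·-1 = 1
  [M]: (-2)·1+(2)·0+(1)·2 = 0
⇒ Θ^-1 I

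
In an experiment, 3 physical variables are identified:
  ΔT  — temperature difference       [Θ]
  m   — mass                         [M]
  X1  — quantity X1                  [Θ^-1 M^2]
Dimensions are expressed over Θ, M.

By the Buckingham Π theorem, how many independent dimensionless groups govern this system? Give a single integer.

Exponent matrix [Θ,M] × [ΔT,m,X1]:
  Θ: [ 1  0 -1]
  M: [ 0  1  2]
RREF → pivots at {ΔT,m} ⇒ r = 2
3 vars − rank 2 = 1 Π group

1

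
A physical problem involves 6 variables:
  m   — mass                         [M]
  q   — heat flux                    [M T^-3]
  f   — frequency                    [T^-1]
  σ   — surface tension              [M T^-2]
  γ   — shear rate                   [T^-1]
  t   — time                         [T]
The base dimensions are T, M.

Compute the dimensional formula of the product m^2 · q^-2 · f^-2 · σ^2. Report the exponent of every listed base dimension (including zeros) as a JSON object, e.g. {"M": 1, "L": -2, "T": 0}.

{"T": 4, "M": 2}

Exponent matrix [T,M] × [m,q,f,σ,γ,t]:
  T: [ 0 -3 -1 -2 -1  1]
  M: [ 1  1  0  1  0  0]
  [T]: (2)·0+(-2)·-3+(-2)·-1+(2)·-2 = 4
  [M]: (2)·1+(-2)·1+(-2)·0+(2)·1 = 2
⇒ T^4 M^2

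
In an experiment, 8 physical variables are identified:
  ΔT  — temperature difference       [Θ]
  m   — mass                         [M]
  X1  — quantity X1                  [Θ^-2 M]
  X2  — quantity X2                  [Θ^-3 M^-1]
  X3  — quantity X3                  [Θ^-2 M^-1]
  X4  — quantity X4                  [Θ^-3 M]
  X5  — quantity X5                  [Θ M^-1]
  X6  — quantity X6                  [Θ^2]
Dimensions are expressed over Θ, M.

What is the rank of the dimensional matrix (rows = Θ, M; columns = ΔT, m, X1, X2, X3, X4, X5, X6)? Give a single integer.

2

Write exponents as rows Θ,M / cols ΔT,m,X1,X2,X3,X4,X5,X6:
  Θ: [ 1  0 -2 -3 -2 -3  1  2]
  M: [ 0  1  1 -1 -1  1 -1  0]
Echelon form has 2 nonzero rows (pivots: ΔT,m)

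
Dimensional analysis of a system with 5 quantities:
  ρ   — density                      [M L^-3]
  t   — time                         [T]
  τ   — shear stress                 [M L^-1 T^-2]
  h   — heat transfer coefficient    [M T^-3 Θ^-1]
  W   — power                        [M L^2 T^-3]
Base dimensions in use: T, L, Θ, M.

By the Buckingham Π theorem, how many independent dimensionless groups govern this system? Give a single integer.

1

Dimensional matrix (T×L×Θ×M by ρ×t×τ×h×W):
  T: [ 0  1 -2 -3 -3]
  L: [-3  0 -1  0  2]
  Θ: [ 0  0  0 -1  0]
  M: [ 1  0  1  1  1]
Row reduction gives pivot columns ρ,t,τ,h; rank = 4
n=5, r=4 ⇒ 1 dimensionless group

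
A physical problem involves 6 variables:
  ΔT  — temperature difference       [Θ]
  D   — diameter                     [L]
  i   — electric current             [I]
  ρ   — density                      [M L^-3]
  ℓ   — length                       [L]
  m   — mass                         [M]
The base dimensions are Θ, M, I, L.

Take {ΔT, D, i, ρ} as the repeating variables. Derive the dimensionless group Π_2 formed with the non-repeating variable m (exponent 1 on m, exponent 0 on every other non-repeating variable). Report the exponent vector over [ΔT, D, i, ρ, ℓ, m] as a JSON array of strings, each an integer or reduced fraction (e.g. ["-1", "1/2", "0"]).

["0", "-3", "0", "-1", "0", "1"]

Exponent matrix [Θ,M,I,L] × [ΔT,D,i,ρ,ℓ,m]:
  Θ: [ 1  0  0  0  0  0]
  M: [ 0  0  0  1  0  1]
  I: [ 0  0  1  0  0  0]
  L: [ 0  1  0 -3  1  0]
Echelon form has 4 nonzero rows (pivots: ΔT,D,i,ρ)
Pivot set = {ΔT,D,i,ρ}, free = {ℓ,m}
RREF:
  r0: [   1    0    0    0    0    0]
  r1: [   0    1    0    0    1    3]
  r2: [   0    0    1    0    0    0]
  r3: [   0    0    0    1    0    1]
Fix exponent of m at 1, ℓ at 0; solve each RREF row for its pivot's exponent:
  r0: exp(ΔT) + (0)·1 = 0 ⇒ exp(ΔT) = 0
  r1: exp(D) + (3)·1 = 0 ⇒ exp(D) = -3
  r2: exp(i) + (0)·1 = 0 ⇒ exp(i) = 0
  r3: exp(ρ) + (1)·1 = 0 ⇒ exp(ρ) = -1
Π_2 = D^-3 · ρ^-1 · m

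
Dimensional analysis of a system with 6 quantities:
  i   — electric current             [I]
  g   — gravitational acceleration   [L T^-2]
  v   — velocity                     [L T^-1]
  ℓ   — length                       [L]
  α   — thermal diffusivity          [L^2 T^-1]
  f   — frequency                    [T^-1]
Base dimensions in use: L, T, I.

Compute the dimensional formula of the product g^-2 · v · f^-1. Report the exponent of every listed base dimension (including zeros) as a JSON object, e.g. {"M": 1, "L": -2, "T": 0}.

{"L": -1, "T": 4, "I": 0}

Exponent matrix [L,T,I] × [i,g,v,ℓ,α,f]:
  L: [ 0  1  1  1  2  0]
  T: [ 0 -2 -1  0 -1 -1]
  I: [ 1  0  0  0  0  0]
  [L]: (-2)·1+(1)·1+(-1)·0 = -1
  [T]: (-2)·-2+(1)·-1+(-1)·-1 = 4
  [I]: (-2)·0+(1)·0+(-1)·0 = 0
⇒ L^-1 T^4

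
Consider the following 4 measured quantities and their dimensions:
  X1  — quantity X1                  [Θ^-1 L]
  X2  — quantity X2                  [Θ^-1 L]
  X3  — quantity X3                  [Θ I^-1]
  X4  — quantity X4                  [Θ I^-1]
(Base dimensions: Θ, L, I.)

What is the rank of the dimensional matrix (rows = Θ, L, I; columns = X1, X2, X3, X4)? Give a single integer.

2

Exponent matrix [Θ,L,I] × [X1,X2,X3,X4]:
  Θ: [-1 -1  1  1]
  L: [ 1  1  0  0]
  I: [ 0  0 -1 -1]
Row reduction gives pivot columns X1,X3; rank = 2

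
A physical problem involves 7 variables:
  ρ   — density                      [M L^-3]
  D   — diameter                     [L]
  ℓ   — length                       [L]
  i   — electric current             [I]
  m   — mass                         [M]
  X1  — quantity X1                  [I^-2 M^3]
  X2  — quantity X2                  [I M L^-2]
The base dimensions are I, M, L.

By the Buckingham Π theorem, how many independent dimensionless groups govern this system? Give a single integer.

Dimensional matrix (I×M×L by ρ×D×ℓ×i×m×X1×X2):
  I: [ 0  0  0  1  0 -2  1]
  M: [ 1  0  0  0  1  3  1]
  L: [-3  1  1  0  0  0 -2]
Echelon form has 3 nonzero rows (pivots: ρ,D,i)
Π count = n − r = 7 − 3 = 4

4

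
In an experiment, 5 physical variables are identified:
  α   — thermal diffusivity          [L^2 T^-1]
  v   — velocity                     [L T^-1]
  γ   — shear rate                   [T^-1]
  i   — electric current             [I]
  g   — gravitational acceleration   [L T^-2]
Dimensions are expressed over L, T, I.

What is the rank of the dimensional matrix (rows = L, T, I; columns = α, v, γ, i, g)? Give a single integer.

Dimensional matrix (L×T×I by α×v×γ×i×g):
  L: [ 2  1  0  0  1]
  T: [-1 -1 -1  0 -2]
  I: [ 0  0  0  1  0]
Echelon form has 3 nonzero rows (pivots: α,v,i)

3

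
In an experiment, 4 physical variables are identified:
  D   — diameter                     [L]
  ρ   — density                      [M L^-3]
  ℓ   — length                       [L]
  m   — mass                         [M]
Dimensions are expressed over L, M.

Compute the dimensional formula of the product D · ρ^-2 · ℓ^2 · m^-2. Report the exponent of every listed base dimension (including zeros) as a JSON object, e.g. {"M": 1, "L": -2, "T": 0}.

Exponent matrix [L,M] × [D,ρ,ℓ,m]:
  L: [ 1 -3  1  0]
  M: [ 0  1  0  1]
  [L]: (1)·1+(-2)·-3+(2)·1+(-2)·0 = 9
  [M]: (1)·0+(-2)·1+(2)·0+(-2)·1 = -4
⇒ L^9 M^-4

{"L": 9, "M": -4}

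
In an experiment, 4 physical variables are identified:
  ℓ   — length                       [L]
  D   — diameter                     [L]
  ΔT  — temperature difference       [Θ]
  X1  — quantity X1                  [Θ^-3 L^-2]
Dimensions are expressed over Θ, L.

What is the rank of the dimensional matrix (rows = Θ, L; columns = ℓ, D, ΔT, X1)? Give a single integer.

2

Dimensional matrix (Θ×L by ℓ×D×ΔT×X1):
  Θ: [ 0  0  1 -3]
  L: [ 1  1  0 -2]
RREF → pivots at {ℓ,ΔT} ⇒ r = 2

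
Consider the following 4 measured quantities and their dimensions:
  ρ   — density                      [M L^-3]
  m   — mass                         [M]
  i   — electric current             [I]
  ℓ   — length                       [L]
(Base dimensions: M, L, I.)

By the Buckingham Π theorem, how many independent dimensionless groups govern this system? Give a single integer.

1

Exponent matrix [M,L,I] × [ρ,m,i,ℓ]:
  M: [ 1  1  0  0]
  L: [-3  0  0  1]
  I: [ 0  0  1  0]
Echelon form has 3 nonzero rows (pivots: ρ,m,i)
Π count = n − r = 4 − 3 = 1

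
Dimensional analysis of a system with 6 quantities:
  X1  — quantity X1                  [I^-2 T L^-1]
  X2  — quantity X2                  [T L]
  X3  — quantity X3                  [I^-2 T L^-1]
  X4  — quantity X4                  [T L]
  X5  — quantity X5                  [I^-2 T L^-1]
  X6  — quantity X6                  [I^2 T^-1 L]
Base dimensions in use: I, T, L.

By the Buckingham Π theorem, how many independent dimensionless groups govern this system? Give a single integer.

Exponent matrix [I,T,L] × [X1,X2,X3,X4,X5,X6]:
  I: [-2  0 -2  0 -2  2]
  T: [ 1  1  1  1  1 -1]
  L: [-1  1 -1  1 -1  1]
Echelon form has 2 nonzero rows (pivots: X1,X2)
Π count = n − r = 6 − 2 = 4

4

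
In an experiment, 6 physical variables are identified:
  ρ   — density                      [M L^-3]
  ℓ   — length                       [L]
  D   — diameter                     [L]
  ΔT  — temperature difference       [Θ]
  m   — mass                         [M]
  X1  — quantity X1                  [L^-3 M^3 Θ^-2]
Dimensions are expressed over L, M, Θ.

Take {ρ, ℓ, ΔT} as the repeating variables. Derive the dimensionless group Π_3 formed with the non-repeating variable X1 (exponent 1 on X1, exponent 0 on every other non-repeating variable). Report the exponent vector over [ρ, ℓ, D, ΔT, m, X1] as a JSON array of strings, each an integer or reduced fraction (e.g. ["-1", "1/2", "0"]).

["-3", "-6", "0", "2", "0", "1"]

Dimensional matrix (L×M×Θ by ρ×ℓ×D×ΔT×m×X1):
  L: [-3  1  1  0  0 -3]
  M: [ 1  0  0  0  1  3]
  Θ: [ 0  0  0  1  0 -2]
RREF → pivots at {ρ,ℓ,ΔT} ⇒ r = 3
Pivot set = {ρ,ℓ,ΔT}, free = {D,m,X1}
RREF:
  r0: [   1    0    0    0    1    3]
  r1: [   0    1    1    0    3    6]
  r2: [   0    0    0    1    0   -2]
Fix exponent of X1 at 1, D at 0, m at 0; solve each RREF row for its pivot's exponent:
  r0: exp(ρ) + (3)·1 = 0 ⇒ exp(ρ) = -3
  r1: exp(ℓ) + (6)·1 = 0 ⇒ exp(ℓ) = -6
  r2: exp(ΔT) + (-2)·1 = 0 ⇒ exp(ΔT) = 2
Π_3 = ρ^-3 · ℓ^-6 · ΔT^2 · X1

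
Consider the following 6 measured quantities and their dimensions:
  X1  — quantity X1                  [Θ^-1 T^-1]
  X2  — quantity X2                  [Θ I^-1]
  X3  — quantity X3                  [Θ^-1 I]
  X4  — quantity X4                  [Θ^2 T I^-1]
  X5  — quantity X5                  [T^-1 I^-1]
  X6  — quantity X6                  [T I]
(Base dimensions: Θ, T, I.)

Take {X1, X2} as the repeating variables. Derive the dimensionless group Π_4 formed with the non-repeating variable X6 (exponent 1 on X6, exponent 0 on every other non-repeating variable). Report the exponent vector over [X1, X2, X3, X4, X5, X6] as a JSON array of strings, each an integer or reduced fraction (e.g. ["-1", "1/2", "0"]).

["1", "1", "0", "0", "0", "1"]

Exponent matrix [Θ,T,I] × [X1,X2,X3,X4,X5,X6]:
  Θ: [-1  1 -1  2  0  0]
  T: [-1  0  0  1 -1  1]
  I: [ 0 -1  1 -1 -1  1]
RREF → pivots at {X1,X2} ⇒ r = 2
Repeat: X1,X2; free: X3,X4,X5,X6
RREF:
  r0: [   1    0    0   -1    1   -1]
  r1: [   0    1   -1    1    1   -1]
  r2: [   0    0    0    0    0    0]
Fix exponent of X6 at 1, X3 at 0, X4 at 0, X5 at 0; solve each RREF row for its pivot's exponent:
  r0: exp(X1) + (-1)·1 = 0 ⇒ exp(X1) = 1
  r1: exp(X2) + (-1)·1 = 0 ⇒ exp(X2) = 1
Π_4 = X1 · X2 · X6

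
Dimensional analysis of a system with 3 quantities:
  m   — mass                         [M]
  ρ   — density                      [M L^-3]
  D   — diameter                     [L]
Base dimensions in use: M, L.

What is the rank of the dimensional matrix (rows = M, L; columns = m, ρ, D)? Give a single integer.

2

Write exponents as rows M,L / cols m,ρ,D:
  M: [ 1  1  0]
  L: [ 0 -3  1]
Row reduction gives pivot columns m,ρ; rank = 2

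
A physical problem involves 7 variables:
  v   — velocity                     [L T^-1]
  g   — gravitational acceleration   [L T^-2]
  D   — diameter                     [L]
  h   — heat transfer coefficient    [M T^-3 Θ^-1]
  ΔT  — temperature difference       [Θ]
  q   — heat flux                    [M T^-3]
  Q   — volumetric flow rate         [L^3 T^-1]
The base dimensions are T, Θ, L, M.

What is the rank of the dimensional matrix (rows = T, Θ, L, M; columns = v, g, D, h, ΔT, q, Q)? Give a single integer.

Dimensional matrix (T×Θ×L×M by v×g×D×h×ΔT×q×Q):
  T: [-1 -2  0 -3  0 -3 -1]
  Θ: [ 0  0  0 -1  1  0  0]
  L: [ 1  1  1  0  0  0  3]
  M: [ 0  0  0  1  0  1  0]
RREF → pivots at {v,g,h,ΔT} ⇒ r = 4

4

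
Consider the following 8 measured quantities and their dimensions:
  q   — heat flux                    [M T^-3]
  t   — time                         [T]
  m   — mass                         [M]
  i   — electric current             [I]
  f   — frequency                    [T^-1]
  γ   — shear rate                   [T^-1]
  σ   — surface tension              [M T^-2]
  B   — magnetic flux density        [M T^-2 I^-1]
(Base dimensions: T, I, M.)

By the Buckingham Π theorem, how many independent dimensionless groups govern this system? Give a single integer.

Dimensional matrix (T×I×M by q×t×m×i×f×γ×σ×B):
  T: [-3  1  0  0 -1 -1 -2 -2]
  I: [ 0  0  0  1  0  0  0 -1]
  M: [ 1  0  1  0  0  0  1  1]
Echelon form has 3 nonzero rows (pivots: q,t,i)
8 vars − rank 3 = 5 Π groups

5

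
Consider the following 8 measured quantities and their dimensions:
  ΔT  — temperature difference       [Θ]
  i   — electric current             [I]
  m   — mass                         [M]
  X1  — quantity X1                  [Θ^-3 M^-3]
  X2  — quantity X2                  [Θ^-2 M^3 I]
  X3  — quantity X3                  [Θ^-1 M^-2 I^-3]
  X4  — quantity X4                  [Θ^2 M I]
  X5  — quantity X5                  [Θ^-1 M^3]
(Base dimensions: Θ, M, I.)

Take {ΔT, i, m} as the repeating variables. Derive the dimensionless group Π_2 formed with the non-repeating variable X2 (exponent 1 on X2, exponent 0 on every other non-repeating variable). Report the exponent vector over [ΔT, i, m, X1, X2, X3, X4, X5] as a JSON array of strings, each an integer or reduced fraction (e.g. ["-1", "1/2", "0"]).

["2", "-1", "-3", "0", "1", "0", "0", "0"]

Write exponents as rows Θ,M,I / cols ΔT,i,m,X1,X2,X3,X4,X5:
  Θ: [ 1  0  0 -3 -2 -1  2 -1]
  M: [ 0  0  1 -3  3 -2  1  3]
  I: [ 0  1  0  0  1 -3  1  0]
Echelon form has 3 nonzero rows (pivots: ΔT,i,m)
Pivot set = {ΔT,i,m}, free = {X1,X2,X3,X4,X5}
RREF:
  r0: [   1    0    0   -3   -2   -1    2   -1]
  r1: [   0    1    0    0    1   -3    1    0]
  r2: [   0    0    1   -3    3   -2    1    3]
Fix exponent of X2 at 1, X1 at 0, X3 at 0, X4 at 0, X5 at 0; solve each RREF row for its pivot's exponent:
  r0: exp(ΔT) + (-2)·1 = 0 ⇒ exp(ΔT) = 2
  r1: exp(i) + (1)·1 = 0 ⇒ exp(i) = -1
  r2: exp(m) + (3)·1 = 0 ⇒ exp(m) = -3
Π_2 = ΔT^2 · i^-1 · m^-3 · X2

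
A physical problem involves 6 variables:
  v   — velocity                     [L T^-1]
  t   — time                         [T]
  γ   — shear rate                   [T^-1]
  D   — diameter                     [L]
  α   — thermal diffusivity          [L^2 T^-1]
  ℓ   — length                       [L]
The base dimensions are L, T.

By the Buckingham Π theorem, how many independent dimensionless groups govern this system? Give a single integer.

Exponent matrix [L,T] × [v,t,γ,D,α,ℓ]:
  L: [ 1  0  0  1  2  1]
  T: [-1  1 -1  0 -1  0]
RREF → pivots at {v,t} ⇒ r = 2
6 vars − rank 2 = 4 Π groups

4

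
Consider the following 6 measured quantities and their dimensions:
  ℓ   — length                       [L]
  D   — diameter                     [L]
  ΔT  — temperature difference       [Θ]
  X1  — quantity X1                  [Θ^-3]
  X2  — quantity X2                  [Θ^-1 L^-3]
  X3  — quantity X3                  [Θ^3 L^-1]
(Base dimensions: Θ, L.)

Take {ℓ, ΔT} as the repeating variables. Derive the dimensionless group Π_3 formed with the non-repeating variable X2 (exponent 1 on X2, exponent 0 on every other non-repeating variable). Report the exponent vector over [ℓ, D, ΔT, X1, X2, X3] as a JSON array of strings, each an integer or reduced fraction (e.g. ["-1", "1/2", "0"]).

["3", "0", "1", "0", "1", "0"]

Dimensional matrix (Θ×L by ℓ×D×ΔT×X1×X2×X3):
  Θ: [ 0  0  1 -3 -1  3]
  L: [ 1  1  0  0 -3 -1]
Row reduction gives pivot columns ℓ,ΔT; rank = 2
Pivot set = {ℓ,ΔT}, free = {D,X1,X2,X3}
RREF:
  r0: [   1    1    0    0   -3   -1]
  r1: [   0    0    1   -3   -1    3]
Fix exponent of X2 at 1, D at 0, X1 at 0, X3 at 0; solve each RREF row for its pivot's exponent:
  r0: exp(ℓ) + (-3)·1 = 0 ⇒ exp(ℓ) = 3
  r1: exp(ΔT) + (-1)·1 = 0 ⇒ exp(ΔT) = 1
Π_3 = ℓ^3 · ΔT · X2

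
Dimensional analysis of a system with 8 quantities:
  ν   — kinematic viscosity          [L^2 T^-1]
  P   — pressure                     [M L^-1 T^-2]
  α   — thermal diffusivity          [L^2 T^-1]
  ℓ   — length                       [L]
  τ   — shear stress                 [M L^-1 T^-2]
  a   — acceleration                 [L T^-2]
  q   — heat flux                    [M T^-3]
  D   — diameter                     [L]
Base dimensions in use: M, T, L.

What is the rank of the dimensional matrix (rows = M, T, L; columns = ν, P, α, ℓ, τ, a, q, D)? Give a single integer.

Dimensional matrix (M×T×L by ν×P×α×ℓ×τ×a×q×D):
  M: [ 0  1  0  0  1  0  1  0]
  T: [-1 -2 -1  0 -2 -2 -3  0]
  L: [ 2 -1  2  1 -1  1  0  1]
Echelon form has 3 nonzero rows (pivots: ν,P,ℓ)

3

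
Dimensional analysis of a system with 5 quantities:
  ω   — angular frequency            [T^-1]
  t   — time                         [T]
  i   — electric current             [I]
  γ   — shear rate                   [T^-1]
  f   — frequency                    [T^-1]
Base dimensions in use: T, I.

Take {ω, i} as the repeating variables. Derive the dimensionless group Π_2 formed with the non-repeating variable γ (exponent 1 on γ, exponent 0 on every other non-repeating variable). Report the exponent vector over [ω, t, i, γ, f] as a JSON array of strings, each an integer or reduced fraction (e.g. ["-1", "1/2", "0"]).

Dimensional matrix (T×I by ω×t×i×γ×f):
  T: [-1  1  0 -1 -1]
  I: [ 0  0  1  0  0]
Row reduction gives pivot columns ω,i; rank = 2
Pivot set = {ω,i}, free = {t,γ,f}
RREF:
  r0: [   1   -1    0    1    1]
  r1: [   0    0    1    0    0]
Fix exponent of γ at 1, t at 0, f at 0; solve each RREF row for its pivot's exponent:
  r0: exp(ω) + (1)·1 = 0 ⇒ exp(ω) = -1
  r1: exp(i) + (0)·1 = 0 ⇒ exp(i) = 0
Π_2 = ω^-1 · γ

["-1", "0", "0", "1", "0"]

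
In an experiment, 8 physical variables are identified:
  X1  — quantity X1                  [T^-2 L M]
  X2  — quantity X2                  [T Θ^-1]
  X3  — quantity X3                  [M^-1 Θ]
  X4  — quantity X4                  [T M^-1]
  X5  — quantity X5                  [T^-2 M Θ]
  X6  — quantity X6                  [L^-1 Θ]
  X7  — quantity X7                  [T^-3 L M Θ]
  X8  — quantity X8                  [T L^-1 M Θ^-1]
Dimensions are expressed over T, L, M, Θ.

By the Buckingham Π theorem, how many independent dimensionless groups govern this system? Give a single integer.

5

Write exponents as rows T,L,M,Θ / cols X1,X2,X3,X4,X5,X6,X7,X8:
  T: [-2  1  0  1 -2  0 -3  1]
  L: [ 1  0  0  0  0 -1  1 -1]
  M: [ 1  0 -1 -1  1  0  1  1]
  Θ: [ 0 -1  1  0  1  1  1 -1]
RREF → pivots at {X1,X2,X3} ⇒ r = 3
n=8, r=3 ⇒ 5 dimensionless groups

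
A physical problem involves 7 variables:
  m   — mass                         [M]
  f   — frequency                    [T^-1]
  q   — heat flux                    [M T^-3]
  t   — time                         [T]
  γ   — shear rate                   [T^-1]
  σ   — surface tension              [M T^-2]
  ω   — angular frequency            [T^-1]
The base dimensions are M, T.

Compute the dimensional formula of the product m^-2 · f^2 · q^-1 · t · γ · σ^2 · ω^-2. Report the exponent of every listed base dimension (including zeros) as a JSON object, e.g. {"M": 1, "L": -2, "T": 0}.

Dimensional matrix (M×T by m×f×q×t×γ×σ×ω):
  M: [ 1  0  1  0  0  1  0]
  T: [ 0 -1 -3  1 -1 -2 -1]
  [M]: (-2)·1+(2)·0+(-1)·1+(1)·0+(1)·0+(2)·1+(-2)·0 = -1
  [T]: (-2)·0+(2)·-1+(-1)·-3+(1)·1+(1)·-1+(2)·-2+(-2)·-1 = -1
⇒ M^-1 T^-1

{"M": -1, "T": -1}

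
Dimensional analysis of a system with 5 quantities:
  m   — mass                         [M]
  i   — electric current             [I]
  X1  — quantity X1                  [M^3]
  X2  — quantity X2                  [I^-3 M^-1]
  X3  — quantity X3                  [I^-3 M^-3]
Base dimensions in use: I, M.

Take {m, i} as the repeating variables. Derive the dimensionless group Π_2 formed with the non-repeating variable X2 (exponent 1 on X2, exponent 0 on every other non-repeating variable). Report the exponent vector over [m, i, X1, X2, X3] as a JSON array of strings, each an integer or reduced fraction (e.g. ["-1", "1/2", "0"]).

Dimensional matrix (I×M by m×i×X1×X2×X3):
  I: [ 0  1  0 -3 -3]
  M: [ 1  0  3 -1 -3]
RREF → pivots at {m,i} ⇒ r = 2
Pivot set = {m,i}, free = {X1,X2,X3}
RREF:
  r0: [   1    0    3   -1   -3]
  r1: [   0    1    0   -3   -3]
Fix exponent of X2 at 1, X1 at 0, X3 at 0; solve each RREF row for its pivot's exponent:
  r0: exp(m) + (-1)·1 = 0 ⇒ exp(m) = 1
  r1: exp(i) + (-3)·1 = 0 ⇒ exp(i) = 3
Π_2 = m · i^3 · X2

["1", "3", "0", "1", "0"]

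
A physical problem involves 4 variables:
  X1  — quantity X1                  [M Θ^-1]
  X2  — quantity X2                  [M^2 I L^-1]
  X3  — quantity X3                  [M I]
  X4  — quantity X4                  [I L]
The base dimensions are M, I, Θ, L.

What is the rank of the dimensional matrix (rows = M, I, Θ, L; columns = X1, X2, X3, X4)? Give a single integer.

3

Exponent matrix [M,I,Θ,L] × [X1,X2,X3,X4]:
  M: [ 1  2  1  0]
  I: [ 0  1  1  1]
  Θ: [-1  0  0  0]
  L: [ 0 -1  0  1]
Echelon form has 3 nonzero rows (pivots: X1,X2,X3)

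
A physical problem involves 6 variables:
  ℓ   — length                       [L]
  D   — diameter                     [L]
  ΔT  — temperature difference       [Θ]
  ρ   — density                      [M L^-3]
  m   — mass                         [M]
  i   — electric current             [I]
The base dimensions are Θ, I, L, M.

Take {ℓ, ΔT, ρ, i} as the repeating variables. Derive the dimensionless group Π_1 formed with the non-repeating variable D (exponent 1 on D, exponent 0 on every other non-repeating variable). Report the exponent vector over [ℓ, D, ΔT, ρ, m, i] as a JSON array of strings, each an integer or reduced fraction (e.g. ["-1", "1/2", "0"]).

Write exponents as rows Θ,I,L,M / cols ℓ,D,ΔT,ρ,m,i:
  Θ: [ 0  0  1  0  0  0]
  I: [ 0  0  0  0  0  1]
  L: [ 1  1  0 -3  0  0]
  M: [ 0  0  0  1  1  0]
Row reduction gives pivot columns ℓ,ΔT,ρ,i; rank = 4
Pivot set = {ℓ,ΔT,ρ,i}, free = {D,m}
RREF:
  r0: [   1    1    0    0    3    0]
  r1: [   0    0    1    0    0    0]
  r2: [   0    0    0    1    1    0]
  r3: [   0    0    0    0    0    1]
Fix exponent of D at 1, m at 0; solve each RREF row for its pivot's exponent:
  r0: exp(ℓ) + (1)·1 = 0 ⇒ exp(ℓ) = -1
  r1: exp(ΔT) + (0)·1 = 0 ⇒ exp(ΔT) = 0
  r2: exp(ρ) + (0)·1 = 0 ⇒ exp(ρ) = 0
  r3: exp(i) + (0)·1 = 0 ⇒ exp(i) = 0
Π_1 = ℓ^-1 · D

["-1", "1", "0", "0", "0", "0"]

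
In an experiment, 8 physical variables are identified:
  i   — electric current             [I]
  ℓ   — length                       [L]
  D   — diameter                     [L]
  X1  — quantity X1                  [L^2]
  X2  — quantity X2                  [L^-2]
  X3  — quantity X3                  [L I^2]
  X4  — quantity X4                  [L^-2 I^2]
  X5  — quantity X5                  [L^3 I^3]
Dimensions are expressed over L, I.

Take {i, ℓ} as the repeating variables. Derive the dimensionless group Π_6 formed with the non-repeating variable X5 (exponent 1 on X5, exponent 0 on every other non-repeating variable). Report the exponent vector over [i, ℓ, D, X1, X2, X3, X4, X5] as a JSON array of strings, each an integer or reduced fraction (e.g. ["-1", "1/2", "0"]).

Exponent matrix [L,I] × [i,ℓ,D,X1,X2,X3,X4,X5]:
  L: [ 0  1  1  2 -2  1 -2  3]
  I: [ 1  0  0  0  0  2  2  3]
RREF → pivots at {i,ℓ} ⇒ r = 2
Pivot set = {i,ℓ}, free = {D,X1,X2,X3,X4,X5}
RREF:
  r0: [   1    0    0    0    0    2    2    3]
  r1: [   0    1    1    2   -2    1   -2    3]
Fix exponent of X5 at 1, D at 0, X1 at 0, X2 at 0, X3 at 0, X4 at 0; solve each RREF row for its pivot's exponent:
  r0: exp(i) + (3)·1 = 0 ⇒ exp(i) = -3
  r1: exp(ℓ) + (3)·1 = 0 ⇒ exp(ℓ) = -3
Π_6 = i^-3 · ℓ^-3 · X5

["-3", "-3", "0", "0", "0", "0", "0", "1"]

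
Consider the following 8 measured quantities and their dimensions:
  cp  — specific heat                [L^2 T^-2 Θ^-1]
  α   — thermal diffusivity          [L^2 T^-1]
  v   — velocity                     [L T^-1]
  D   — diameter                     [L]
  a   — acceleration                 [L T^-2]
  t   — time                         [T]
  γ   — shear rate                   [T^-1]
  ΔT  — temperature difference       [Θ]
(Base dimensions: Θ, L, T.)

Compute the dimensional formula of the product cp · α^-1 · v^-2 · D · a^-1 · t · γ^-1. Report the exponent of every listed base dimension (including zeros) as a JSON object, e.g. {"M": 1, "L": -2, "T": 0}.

Write exponents as rows Θ,L,T / cols cp,α,v,D,a,t,γ,ΔT:
  Θ: [-1  0  0  0  0  0  0  1]
  L: [ 2  2  1  1  1  0  0  0]
  T: [-2 -1 -1  0 -2  1 -1  0]
  [Θ]: (1)·-1+(-1)·0+(-2)·0+(1)·0+(-1)·0+(1)·0+(-1)·0 = -1
  [L]: (1)·2+(-1)·2+(-2)·1+(1)·1+(-1)·1+(1)·0+(-1)·0 = -2
  [T]: (1)·-2+(-1)·-1+(-2)·-1+(1)·0+(-1)·-2+(1)·1+(-1)·-1 = 5
⇒ Θ^-1 L^-2 T^5

{"Θ": -1, "L": -2, "T": 5}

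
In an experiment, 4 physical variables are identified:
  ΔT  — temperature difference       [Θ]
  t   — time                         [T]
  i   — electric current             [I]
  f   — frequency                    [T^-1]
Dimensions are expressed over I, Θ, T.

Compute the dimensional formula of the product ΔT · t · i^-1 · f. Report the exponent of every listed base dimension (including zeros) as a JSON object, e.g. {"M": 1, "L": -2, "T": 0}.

{"I": -1, "Θ": 1, "T": 0}

Exponent matrix [I,Θ,T] × [ΔT,t,i,f]:
  I: [ 0  0  1  0]
  Θ: [ 1  0  0  0]
  T: [ 0  1  0 -1]
  [I]: (1)·0+(1)·0+(-1)·1+(1)·0 = -1
  [Θ]: (1)·1+(1)·0+(-1)·0+(1)·0 = 1
  [T]: (1)·0+(1)·1+(-1)·0+(1)·-1 = 0
⇒ I^-1 Θ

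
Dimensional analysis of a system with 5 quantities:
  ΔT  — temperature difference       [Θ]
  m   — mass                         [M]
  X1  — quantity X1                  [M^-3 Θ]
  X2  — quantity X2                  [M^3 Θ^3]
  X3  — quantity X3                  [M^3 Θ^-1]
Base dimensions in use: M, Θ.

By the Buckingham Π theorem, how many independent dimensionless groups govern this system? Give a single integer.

3

Dimensional matrix (M×Θ by ΔT×m×X1×X2×X3):
  M: [ 0  1 -3  3  3]
  Θ: [ 1  0  1  3 -1]
Row reduction gives pivot columns ΔT,m; rank = 2
Π count = n − r = 5 − 2 = 3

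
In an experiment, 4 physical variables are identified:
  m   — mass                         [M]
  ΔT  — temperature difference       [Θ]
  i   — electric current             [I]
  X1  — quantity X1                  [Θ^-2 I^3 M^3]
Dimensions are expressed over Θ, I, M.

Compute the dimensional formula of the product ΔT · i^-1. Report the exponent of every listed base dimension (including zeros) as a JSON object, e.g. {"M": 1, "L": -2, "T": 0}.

{"Θ": 1, "I": -1, "M": 0}

Exponent matrix [Θ,I,M] × [m,ΔT,i,X1]:
  Θ: [ 0  1  0 -2]
  I: [ 0  0  1  3]
  M: [ 1  0  0  3]
  [Θ]: (1)·1+(-1)·0 = 1
  [I]: (1)·0+(-1)·1 = -1
  [M]: (1)·0+(-1)·0 = 0
⇒ Θ I^-1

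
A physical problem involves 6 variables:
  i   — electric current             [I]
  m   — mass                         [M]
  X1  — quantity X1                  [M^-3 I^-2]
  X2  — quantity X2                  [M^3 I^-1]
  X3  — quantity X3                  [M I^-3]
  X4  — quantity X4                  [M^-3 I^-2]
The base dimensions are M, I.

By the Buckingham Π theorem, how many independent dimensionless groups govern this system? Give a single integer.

Exponent matrix [M,I] × [i,m,X1,X2,X3,X4]:
  M: [ 0  1 -3  3  1 -3]
  I: [ 1  0 -2 -1 -3 -2]
Echelon form has 2 nonzero rows (pivots: i,m)
6 vars − rank 2 = 4 Π groups

4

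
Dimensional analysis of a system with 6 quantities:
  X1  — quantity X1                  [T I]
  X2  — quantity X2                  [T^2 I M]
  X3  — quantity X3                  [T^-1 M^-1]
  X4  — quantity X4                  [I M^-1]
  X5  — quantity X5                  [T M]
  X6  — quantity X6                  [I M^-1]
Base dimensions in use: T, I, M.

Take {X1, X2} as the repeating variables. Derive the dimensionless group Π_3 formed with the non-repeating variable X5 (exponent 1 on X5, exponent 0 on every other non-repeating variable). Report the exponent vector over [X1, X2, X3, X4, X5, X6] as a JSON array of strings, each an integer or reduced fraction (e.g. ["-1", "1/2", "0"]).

Dimensional matrix (T×I×M by X1×X2×X3×X4×X5×X6):
  T: [ 1  2 -1  0  1  0]
  I: [ 1  1  0  1  0  1]
  M: [ 0  1 -1 -1  1 -1]
Echelon form has 2 nonzero rows (pivots: X1,X2)
Repeat: X1,X2; free: X3,X4,X5,X6
RREF:
  r0: [   1    0    1    2   -1    2]
  r1: [   0    1   -1   -1    1   -1]
  r2: [   0    0    0    0    0    0]
Fix exponent of X5 at 1, X3 at 0, X4 at 0, X6 at 0; solve each RREF row for its pivot's exponent:
  r0: exp(X1) + (-1)·1 = 0 ⇒ exp(X1) = 1
  r1: exp(X2) + (1)·1 = 0 ⇒ exp(X2) = -1
Π_3 = X1 · X2^-1 · X5

["1", "-1", "0", "0", "1", "0"]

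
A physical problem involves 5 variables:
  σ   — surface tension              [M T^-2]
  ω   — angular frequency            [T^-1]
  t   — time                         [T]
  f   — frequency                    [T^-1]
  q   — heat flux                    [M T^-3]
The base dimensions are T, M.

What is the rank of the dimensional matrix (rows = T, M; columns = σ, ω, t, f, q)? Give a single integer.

Write exponents as rows T,M / cols σ,ω,t,f,q:
  T: [-2 -1  1 -1 -3]
  M: [ 1  0  0  0  1]
Row reduction gives pivot columns σ,ω; rank = 2

2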